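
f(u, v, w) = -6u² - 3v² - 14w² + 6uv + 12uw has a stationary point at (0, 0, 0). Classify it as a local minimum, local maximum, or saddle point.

The Hessian at the origin is H = [[-12, 6, 12], [6, -6, 0], [12, 0, -28]].
Row-reducing H symmetrically gives the diagonal entries -12, -3, -4.
Counting signs: 3 negative.
H is negative definite, so the origin is a strict local maximum.

local maximum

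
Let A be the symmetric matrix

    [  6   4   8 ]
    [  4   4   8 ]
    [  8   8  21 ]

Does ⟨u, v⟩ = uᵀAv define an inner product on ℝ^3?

Leading principal minors: Δ_1 = 6, Δ_2 = 8, Δ_3 = 40.
All leading principal minors are positive, so by Sylvester's criterion Q is positive definite.
⟨·,·⟩ is an inner product exactly when A is positive definite.

yes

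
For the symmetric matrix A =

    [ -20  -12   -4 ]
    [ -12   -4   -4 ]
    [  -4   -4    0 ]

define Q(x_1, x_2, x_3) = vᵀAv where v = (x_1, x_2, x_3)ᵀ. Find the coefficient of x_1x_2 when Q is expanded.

-24

The coefficient of x_1x_2 is A[1,2] + A[2,1] = 2·(-12) = -24.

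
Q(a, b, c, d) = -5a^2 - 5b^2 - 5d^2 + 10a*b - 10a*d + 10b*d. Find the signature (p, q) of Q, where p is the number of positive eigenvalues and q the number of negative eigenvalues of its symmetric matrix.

The associated matrix is A = [[-5, 5, 0, -5], [5, -5, 0, 5], [0, 0, 0, 0], [-5, 5, 0, -5]].
Congruent diagonalization of A (simultaneous row and column reduction) yields pivots -5, 0, 0, 0.
That gives 1 negative, 3 zero pivots.

(0, 1)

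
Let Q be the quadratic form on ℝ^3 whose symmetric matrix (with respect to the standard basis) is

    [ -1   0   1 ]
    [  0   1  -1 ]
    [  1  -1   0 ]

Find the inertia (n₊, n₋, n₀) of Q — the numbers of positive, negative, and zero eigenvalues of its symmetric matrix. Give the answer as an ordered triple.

Row-reducing A symmetrically gives the diagonal entries -1, 1, 0.
That gives 1 positive, 1 negative, 1 zero pivots.

(1, 1, 1)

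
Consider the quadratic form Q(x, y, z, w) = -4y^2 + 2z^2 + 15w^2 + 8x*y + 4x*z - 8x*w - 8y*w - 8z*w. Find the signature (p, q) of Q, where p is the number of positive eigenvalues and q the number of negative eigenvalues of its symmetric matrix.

(3, 1)

The symmetric matrix is A = [[0, 4, 2, -4], [4, -4, 0, -4], [2, 0, 2, -4], [-4, -4, -4, 15]].
By Sylvester's law of inertia any congruent diagonalization of A has 3 positive, 1 negative and 0 zero entries.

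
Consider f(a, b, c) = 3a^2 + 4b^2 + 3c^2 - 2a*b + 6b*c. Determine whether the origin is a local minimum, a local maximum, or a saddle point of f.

The Hessian at the origin is H = [[6, -2, 0], [-2, 8, 6], [0, 6, 6]].
Applying the same elementary operations to the rows and columns of H produces a congruent diagonal matrix with entries 6, 22/3, 12/11.
So there are 3 positive pivots.
H is positive definite, so the origin is a strict local minimum.

local minimum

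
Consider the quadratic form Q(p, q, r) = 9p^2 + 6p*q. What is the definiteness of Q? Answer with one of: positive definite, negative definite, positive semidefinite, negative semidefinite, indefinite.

indefinite

Write A = [[9, 3, 0], [3, 0, 0], [0, 0, 0]].
Congruent diagonalization of A (simultaneous row and column reduction) yields pivots 9, -1, 0.
So there are 1 positive, 1 negative, 1 zero pivots.
Hence Q is indefinite.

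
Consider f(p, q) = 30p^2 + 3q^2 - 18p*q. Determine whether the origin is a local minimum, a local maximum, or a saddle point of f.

local minimum

The Hessian at the origin is H = [[60, -18], [-18, 6]].
det H = 60·6 − (-18)² = 36 > 0 and H[1,1] = 60 > 0, so H is positive definite.
Therefore the origin is a local minimum.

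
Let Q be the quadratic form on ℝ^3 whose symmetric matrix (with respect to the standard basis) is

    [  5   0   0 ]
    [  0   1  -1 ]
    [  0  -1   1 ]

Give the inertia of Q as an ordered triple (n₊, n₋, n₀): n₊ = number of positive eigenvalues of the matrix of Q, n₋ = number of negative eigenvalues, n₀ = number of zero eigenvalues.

(2, 0, 1)

Applying the same elementary operations to the rows and columns of A produces a congruent diagonal matrix with entries 5, 1, 0.
That gives 2 positive, 1 zero pivots.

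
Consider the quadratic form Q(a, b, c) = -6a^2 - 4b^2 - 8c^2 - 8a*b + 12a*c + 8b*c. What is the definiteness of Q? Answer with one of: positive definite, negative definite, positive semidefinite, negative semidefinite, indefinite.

negative definite

The symmetric matrix of Q is A = [[-6, -4, 6], [-4, -4, 4], [6, 4, -8]].
Leading principal minors: Δ_1 = -6, Δ_2 = 8, Δ_3 = -16.
The signs alternate starting with Δ_1 < 0, so by Sylvester's criterion Q is negative definite.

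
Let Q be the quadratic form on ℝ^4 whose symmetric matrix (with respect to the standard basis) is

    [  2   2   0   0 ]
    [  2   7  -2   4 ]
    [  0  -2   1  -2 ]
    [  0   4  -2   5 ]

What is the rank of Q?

4

An LDLᵀ factorisation of A has diagonal entries 2, 5, 1/5, 1.
So there are 4 positive pivots.
The rank is the number of nonzero pivots: 4.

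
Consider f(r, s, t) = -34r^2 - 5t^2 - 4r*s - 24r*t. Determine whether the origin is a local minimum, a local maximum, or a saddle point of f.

The Hessian at the origin is H = [[-68, -4, -24], [-4, 0, 0], [-24, 0, -10]].
Row-reducing H symmetrically gives the diagonal entries -68, 4/17, -10.
So there are 1 positive, 2 negative pivots.
H is indefinite, so the origin is a saddle point.

saddle point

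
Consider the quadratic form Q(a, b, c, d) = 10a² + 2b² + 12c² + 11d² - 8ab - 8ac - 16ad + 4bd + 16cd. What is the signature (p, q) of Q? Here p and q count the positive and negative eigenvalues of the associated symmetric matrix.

(4, 0)

The symmetric matrix is A = [[10, -4, -4, -8], [-4, 2, 0, 2], [-4, 0, 12, 8], [-8, 2, 8, 11]].
Symmetric row and column elimination reduces A to a congruent diagonal form with pivots 10, 2/5, 4, 1.
That gives 4 positive pivots.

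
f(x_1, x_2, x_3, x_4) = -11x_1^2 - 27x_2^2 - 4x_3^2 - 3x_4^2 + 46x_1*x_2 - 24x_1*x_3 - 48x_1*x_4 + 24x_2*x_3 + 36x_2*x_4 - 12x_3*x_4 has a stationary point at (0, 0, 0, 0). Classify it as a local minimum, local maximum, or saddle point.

The Hessian at the origin is H = [[-22, 46, -24, -48], [46, -54, 24, 36], [-24, 24, -8, -12], [-48, 36, -12, -6]].
An LDLᵀ factorisation of H has diagonal entries -22, 464/11, 56/29, 3/7.
So there are 3 positive, 1 negative pivots.
H is indefinite, so the origin is a saddle point.

saddle point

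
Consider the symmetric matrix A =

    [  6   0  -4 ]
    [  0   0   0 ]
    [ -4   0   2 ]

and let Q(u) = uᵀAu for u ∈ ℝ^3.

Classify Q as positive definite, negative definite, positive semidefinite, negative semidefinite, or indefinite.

indefinite

Applying the same elementary operations to the rows and columns of A produces a congruent diagonal matrix with entries 6, 0, -2/3.
So there are 1 positive, 1 negative, 1 zero pivots.
Hence Q is indefinite.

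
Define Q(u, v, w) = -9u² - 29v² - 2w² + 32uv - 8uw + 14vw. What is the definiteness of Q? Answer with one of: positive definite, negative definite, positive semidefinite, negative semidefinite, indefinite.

The symmetric matrix is A = [[-9, 16, -4], [16, -29, 7], [-4, 7, -2]].
An LDLᵀ factorisation of A has diagonal entries -9, -5/9, -1/5.
So there are 3 negative pivots.
Hence Q is negative definite.

negative definite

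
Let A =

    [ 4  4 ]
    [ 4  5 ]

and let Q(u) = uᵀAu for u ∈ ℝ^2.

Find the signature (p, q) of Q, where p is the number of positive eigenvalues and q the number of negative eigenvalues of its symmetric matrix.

An LDLᵀ factorisation of A has diagonal entries 4, 1.
So there are 2 positive pivots.

(2, 0)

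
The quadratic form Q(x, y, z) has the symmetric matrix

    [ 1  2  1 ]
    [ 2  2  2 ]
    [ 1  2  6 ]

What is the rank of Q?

Applying the same elementary operations to the rows and columns of A produces a congruent diagonal matrix with entries 1, -2, 5.
Counting signs: 2 positive, 1 negative.
The rank is the number of nonzero pivots: 3.

3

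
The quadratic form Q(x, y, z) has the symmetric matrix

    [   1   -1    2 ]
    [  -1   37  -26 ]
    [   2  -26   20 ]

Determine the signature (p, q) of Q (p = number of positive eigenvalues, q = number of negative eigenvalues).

(2, 0)

Row-reducing A symmetrically gives the diagonal entries 1, 36, 0.
So there are 2 positive, 1 zero pivots.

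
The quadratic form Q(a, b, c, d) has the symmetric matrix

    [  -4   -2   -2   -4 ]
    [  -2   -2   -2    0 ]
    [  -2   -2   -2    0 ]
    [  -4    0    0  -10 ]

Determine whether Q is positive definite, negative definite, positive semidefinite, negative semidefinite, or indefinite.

negative semidefinite

Applying the same elementary operations to the rows and columns of A produces a congruent diagonal matrix with entries -4, -1, 0, -2.
Counting signs: 3 negative, 1 zero.
Hence Q is negative semidefinite.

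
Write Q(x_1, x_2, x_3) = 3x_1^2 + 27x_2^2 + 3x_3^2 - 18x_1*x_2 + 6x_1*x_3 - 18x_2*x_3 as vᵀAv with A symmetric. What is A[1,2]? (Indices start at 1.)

-9

The coefficient of x_1·x_2 in Q is -18. For a symmetric A this equals A[1,2] + A[2,1] = 2·A[1,2].
So A[1,2] = -18/2 = -9.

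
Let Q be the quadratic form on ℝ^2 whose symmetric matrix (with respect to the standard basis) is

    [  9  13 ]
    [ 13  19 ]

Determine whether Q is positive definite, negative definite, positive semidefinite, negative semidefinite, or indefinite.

positive definite

Leading principal minors: Δ_1 = 9, Δ_2 = 2.
All leading principal minors are positive, so by Sylvester's criterion Q is positive definite.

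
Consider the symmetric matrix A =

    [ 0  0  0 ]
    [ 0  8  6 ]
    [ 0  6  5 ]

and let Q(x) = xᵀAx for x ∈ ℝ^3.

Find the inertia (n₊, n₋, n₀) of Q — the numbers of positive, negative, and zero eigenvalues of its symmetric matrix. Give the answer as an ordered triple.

Congruent diagonalization of A (simultaneous row and column reduction) yields pivots 0, 8, 1/2.
That gives 2 positive, 1 zero pivots.

(2, 0, 1)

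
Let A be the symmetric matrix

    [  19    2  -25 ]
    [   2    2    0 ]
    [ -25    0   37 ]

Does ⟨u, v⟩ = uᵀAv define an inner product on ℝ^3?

yes

Leading principal minors: Δ_1 = 19, Δ_2 = 34, Δ_3 = 8.
All leading principal minors are positive, so by Sylvester's criterion Q is positive definite.
⟨·,·⟩ is an inner product exactly when A is positive definite.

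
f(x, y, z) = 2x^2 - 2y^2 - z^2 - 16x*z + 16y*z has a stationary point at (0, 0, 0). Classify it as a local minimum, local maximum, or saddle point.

The Hessian at the origin is H = [[4, 0, -16], [0, -4, 16], [-16, 16, -2]].
An LDLᵀ factorisation of H has diagonal entries 4, -4, -2.
That gives 1 positive, 2 negative pivots.
H is indefinite, so the origin is a saddle point.

saddle point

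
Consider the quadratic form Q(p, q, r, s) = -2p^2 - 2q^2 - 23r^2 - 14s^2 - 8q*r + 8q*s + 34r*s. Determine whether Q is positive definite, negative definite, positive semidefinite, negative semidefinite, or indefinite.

negative definite

Write A = [[-2, 0, 0, 0], [0, -2, -4, 4], [0, -4, -23, 17], [0, 4, 17, -14]].
Row-reducing A symmetrically gives the diagonal entries -2, -2, -15, -3/5.
So there are 4 negative pivots.
Hence Q is negative definite.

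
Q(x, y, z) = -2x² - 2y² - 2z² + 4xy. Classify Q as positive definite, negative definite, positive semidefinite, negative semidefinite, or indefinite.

negative semidefinite

Write A = [[-2, 2, 0], [2, -2, 0], [0, 0, -2]].
Applying the same elementary operations to the rows and columns of A produces a congruent diagonal matrix with entries -2, 0, -2.
So there are 2 negative, 1 zero pivots.
Hence Q is negative semidefinite.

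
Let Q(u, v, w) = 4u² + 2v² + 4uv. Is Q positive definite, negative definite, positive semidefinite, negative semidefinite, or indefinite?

The symmetric matrix is A = [[4, 2, 0], [2, 2, 0], [0, 0, 0]].
Row-reducing A symmetrically gives the diagonal entries 4, 1, 0.
That gives 2 positive, 1 zero pivots.
Hence Q is positive semidefinite.

positive semidefinite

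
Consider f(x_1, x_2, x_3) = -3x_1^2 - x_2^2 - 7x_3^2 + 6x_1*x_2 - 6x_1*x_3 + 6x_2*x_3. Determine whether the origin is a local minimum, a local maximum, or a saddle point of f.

The Hessian at the origin is H = [[-6, 6, -6], [6, -2, 6], [-6, 6, -14]].
Symmetric row and column elimination reduces H to a congruent diagonal form with pivots -6, 4, -8.
That gives 1 positive, 2 negative pivots.
H is indefinite, so the origin is a saddle point.

saddle point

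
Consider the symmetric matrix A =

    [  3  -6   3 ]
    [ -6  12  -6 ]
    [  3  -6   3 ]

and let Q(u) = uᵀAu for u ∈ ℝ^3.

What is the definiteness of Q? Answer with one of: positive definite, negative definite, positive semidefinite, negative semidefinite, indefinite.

Symmetric row and column elimination reduces A to a congruent diagonal form with pivots 3, 0, 0.
Counting signs: 1 positive, 2 zero.
Hence Q is positive semidefinite.

positive semidefinite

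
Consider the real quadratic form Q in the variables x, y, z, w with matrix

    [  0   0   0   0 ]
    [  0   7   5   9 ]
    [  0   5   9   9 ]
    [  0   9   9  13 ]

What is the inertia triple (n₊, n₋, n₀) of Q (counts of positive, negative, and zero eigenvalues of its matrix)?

Row-reducing A symmetrically gives the diagonal entries 0, 7, 38/7, 4/19.
That gives 3 positive, 1 zero pivots.

(3, 0, 1)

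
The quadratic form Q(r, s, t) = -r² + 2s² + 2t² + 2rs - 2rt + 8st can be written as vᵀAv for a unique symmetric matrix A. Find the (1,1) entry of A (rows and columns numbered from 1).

The coefficient of r² in Q is -1, and that is exactly A[1,1].

-1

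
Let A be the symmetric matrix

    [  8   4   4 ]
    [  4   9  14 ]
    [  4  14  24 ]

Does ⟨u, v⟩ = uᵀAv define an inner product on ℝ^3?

yes

Row-reducing A symmetrically gives the diagonal entries 8, 7, 10/7.
Counting signs: 3 positive.
Hence Q is positive definite.
⟨·,·⟩ is an inner product exactly when A is positive definite.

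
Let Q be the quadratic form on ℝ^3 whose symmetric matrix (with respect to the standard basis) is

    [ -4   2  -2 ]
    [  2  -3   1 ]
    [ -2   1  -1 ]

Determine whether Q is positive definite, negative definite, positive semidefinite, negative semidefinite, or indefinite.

negative semidefinite

Row-reducing A symmetrically gives the diagonal entries -4, -2, 0.
Counting signs: 2 negative, 1 zero.
Hence Q is negative semidefinite.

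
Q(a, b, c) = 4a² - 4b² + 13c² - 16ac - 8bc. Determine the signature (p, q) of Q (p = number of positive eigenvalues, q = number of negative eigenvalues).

(2, 1)

Write A = [[4, 0, -8], [0, -4, -4], [-8, -4, 13]].
Symmetric row and column elimination reduces A to a congruent diagonal form with pivots 4, -4, 1.
Counting signs: 2 positive, 1 negative.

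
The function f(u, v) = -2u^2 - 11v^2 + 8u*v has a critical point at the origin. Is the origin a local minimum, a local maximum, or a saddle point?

The Hessian at the origin is H = [[-4, 8], [8, -22]].
det H = -4·-22 − (8)² = 24 > 0 and H[1,1] = -4 < 0, so H is negative definite.
Therefore the origin is a local maximum.

local maximum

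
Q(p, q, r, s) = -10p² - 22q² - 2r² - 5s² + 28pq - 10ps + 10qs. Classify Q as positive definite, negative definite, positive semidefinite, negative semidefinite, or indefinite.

negative definite

The associated matrix is A = [[-10, 14, 0, -5], [14, -22, 0, 5], [0, 0, -2, 0], [-5, 5, 0, -5]].
An LDLᵀ factorisation of A has diagonal entries -10, -12/5, -2, -5/6.
Counting signs: 4 negative.
Hence Q is negative definite.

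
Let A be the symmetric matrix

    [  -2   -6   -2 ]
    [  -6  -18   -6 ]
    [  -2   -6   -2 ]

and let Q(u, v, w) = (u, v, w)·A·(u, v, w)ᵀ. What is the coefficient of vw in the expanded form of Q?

-12

The coefficient of vw is A[2,3] + A[3,2] = 2·(-6) = -12.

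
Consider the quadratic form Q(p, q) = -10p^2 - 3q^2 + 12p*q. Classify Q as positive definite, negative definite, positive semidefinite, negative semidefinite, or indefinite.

Write A = [[-10, 6], [6, -3]].
An LDLᵀ factorisation of A has diagonal entries -10, 3/5.
Counting signs: 1 positive, 1 negative.
Hence Q is indefinite.

indefinite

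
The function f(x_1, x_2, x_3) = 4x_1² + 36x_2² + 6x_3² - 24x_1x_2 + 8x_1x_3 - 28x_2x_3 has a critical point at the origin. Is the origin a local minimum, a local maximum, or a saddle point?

The Hessian at the origin is H = [[8, -24, 8], [-24, 72, -28], [8, -28, 12]].
H is indefinite, so the origin is a saddle point.

saddle point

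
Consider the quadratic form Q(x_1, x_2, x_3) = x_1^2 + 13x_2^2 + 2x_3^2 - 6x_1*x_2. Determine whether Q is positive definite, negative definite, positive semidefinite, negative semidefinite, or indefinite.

Write A = [[1, -3, 0], [-3, 13, 0], [0, 0, 2]].
Congruent diagonalization of A (simultaneous row and column reduction) yields pivots 1, 4, 2.
Counting signs: 3 positive.
Hence Q is positive definite.

positive definite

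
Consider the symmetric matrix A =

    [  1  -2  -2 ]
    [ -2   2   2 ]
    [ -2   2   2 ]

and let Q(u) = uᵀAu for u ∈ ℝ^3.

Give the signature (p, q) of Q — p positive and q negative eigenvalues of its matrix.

(1, 1)

Row-reducing A symmetrically gives the diagonal entries 1, -2, 0.
That gives 1 positive, 1 negative, 1 zero pivots.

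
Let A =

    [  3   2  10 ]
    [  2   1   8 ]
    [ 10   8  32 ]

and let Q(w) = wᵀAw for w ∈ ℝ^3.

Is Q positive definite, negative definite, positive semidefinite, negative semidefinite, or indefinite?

indefinite

An LDLᵀ factorisation of A has diagonal entries 3, -1/3, 4.
That gives 2 positive, 1 negative pivots.
Hence Q is indefinite.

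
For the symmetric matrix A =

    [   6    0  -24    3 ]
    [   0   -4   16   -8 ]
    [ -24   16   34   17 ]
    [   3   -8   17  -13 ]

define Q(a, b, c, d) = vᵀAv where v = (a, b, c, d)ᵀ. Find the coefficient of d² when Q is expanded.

The coefficient of d² is the diagonal entry A[4,4] = -13.

-13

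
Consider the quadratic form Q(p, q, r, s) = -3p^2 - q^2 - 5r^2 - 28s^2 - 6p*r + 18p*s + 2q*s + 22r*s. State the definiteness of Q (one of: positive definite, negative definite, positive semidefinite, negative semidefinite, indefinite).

The associated matrix is A = [[-3, 0, -3, 9], [0, -1, 0, 1], [-3, 0, -5, 11], [9, 1, 11, -28]].
Congruent diagonalization of A (simultaneous row and column reduction) yields pivots -3, -1, -2, 2.
Counting signs: 1 positive, 3 negative.
Hence Q is indefinite.

indefinite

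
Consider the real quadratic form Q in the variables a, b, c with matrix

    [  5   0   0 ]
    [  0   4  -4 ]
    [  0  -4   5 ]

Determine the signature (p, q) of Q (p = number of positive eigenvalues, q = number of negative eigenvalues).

(3, 0)

Row-reducing A symmetrically gives the diagonal entries 5, 4, 1.
Counting signs: 3 positive.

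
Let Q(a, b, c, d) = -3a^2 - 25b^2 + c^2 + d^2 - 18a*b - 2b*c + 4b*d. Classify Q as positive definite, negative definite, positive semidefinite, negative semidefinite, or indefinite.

indefinite

The symmetric matrix is A = [[-3, -9, 0, 0], [-9, -25, -1, 2], [0, -1, 1, 0], [0, 2, 0, 1]].
An LDLᵀ factorisation of A has diagonal entries -3, 2, 1/2, -3.
So there are 2 positive, 2 negative pivots.
Hence Q is indefinite.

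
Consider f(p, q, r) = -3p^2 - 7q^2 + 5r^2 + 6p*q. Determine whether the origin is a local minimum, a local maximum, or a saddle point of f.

saddle point

The Hessian at the origin is H = [[-6, 6, 0], [6, -14, 0], [0, 0, 10]].
Congruent diagonalization of H (simultaneous row and column reduction) yields pivots -6, -8, 10.
So there are 1 positive, 2 negative pivots.
H is indefinite, so the origin is a saddle point.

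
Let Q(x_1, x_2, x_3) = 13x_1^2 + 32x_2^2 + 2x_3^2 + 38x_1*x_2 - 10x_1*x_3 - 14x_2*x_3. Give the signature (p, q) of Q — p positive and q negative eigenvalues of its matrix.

Write A = [[13, 19, -5], [19, 32, -7], [-5, -7, 2]].
Congruent diagonalization of A (simultaneous row and column reduction) yields pivots 13, 55/13, 3/55.
So there are 3 positive pivots.

(3, 0)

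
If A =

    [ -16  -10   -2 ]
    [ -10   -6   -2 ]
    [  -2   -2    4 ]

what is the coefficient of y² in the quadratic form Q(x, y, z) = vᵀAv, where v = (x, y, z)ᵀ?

-6

The coefficient of y² is the diagonal entry A[2,2] = -6.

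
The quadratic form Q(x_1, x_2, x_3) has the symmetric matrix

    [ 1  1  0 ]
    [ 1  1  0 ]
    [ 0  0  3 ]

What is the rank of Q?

2

Applying the same elementary operations to the rows and columns of A produces a congruent diagonal matrix with entries 1, 0, 3.
So there are 2 positive, 1 zero pivots.
The rank is the number of nonzero pivots: 2.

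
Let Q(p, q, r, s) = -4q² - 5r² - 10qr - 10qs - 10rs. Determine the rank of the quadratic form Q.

3

Write A = [[0, 0, 0, 0], [0, -4, -5, -5], [0, -5, -5, -5], [0, -5, -5, 0]].
Congruent diagonalization of A (simultaneous row and column reduction) yields pivots 0, -4, 5/4, 5.
So there are 2 positive, 1 negative, 1 zero pivots.
The rank is the number of nonzero pivots: 3.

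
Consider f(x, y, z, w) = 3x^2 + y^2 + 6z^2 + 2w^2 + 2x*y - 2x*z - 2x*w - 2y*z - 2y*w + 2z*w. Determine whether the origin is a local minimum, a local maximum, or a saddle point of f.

local minimum

The Hessian at the origin is H = [[6, 2, -2, -2], [2, 2, -2, -2], [-2, -2, 12, 2], [-2, -2, 2, 4]].
Row-reducing H symmetrically gives the diagonal entries 6, 4/3, 10, 2.
That gives 4 positive pivots.
H is positive definite, so the origin is a strict local minimum.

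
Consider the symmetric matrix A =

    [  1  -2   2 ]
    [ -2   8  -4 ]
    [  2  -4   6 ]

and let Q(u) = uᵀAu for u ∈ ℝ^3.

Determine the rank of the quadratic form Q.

3

An LDLᵀ factorisation of A has diagonal entries 1, 4, 2.
That gives 3 positive pivots.
The rank is the number of nonzero pivots: 3.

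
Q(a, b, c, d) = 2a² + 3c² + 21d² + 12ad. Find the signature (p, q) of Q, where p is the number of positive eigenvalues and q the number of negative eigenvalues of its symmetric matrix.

Write A = [[2, 0, 0, 6], [0, 0, 0, 0], [0, 0, 3, 0], [6, 0, 0, 21]].
Symmetric row and column elimination reduces A to a congruent diagonal form with pivots 2, 0, 3, 3.
Counting signs: 3 positive, 1 zero.

(3, 0)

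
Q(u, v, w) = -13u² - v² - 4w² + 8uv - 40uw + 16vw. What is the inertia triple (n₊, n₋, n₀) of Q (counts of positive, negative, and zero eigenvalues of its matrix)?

The associated matrix is A = [[-13, 4, -20], [4, -1, 8], [-20, 8, -4]].
Symmetric row and column elimination reduces A to a congruent diagonal form with pivots -13, 3/13, 12.
So there are 2 positive, 1 negative pivots.

(2, 1, 0)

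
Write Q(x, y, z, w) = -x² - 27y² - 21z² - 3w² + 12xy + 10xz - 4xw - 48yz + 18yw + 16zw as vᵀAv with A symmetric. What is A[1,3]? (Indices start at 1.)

The coefficient of x·z in Q is 10. For a symmetric A this equals A[1,3] + A[3,1] = 2·A[1,3].
So A[1,3] = 10/2 = 5.

5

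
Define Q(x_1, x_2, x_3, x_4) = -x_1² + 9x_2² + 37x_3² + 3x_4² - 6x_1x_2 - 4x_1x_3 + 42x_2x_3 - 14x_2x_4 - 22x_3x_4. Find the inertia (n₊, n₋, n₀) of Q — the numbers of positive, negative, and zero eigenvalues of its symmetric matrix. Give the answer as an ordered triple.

The symmetric matrix is A = [[-1, -3, -2, 0], [-3, 9, 21, -7], [-2, 21, 37, -11], [0, -7, -11, 3]].
Row-reducing A symmetrically gives the diagonal entries -1, 18, 1/2, -2/9.
So there are 2 positive, 2 negative pivots.

(2, 2, 0)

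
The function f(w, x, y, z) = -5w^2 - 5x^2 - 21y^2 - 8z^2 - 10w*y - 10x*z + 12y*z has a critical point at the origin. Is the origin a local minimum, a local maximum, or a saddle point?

The Hessian at the origin is H = [[-10, 0, -10, 0], [0, -10, 0, -10], [-10, 0, -42, 12], [0, -10, 12, -16]].
Applying the same elementary operations to the rows and columns of H produces a congruent diagonal matrix with entries -10, -10, -32, -3/2.
Counting signs: 4 negative.
H is negative definite, so the origin is a strict local maximum.

local maximum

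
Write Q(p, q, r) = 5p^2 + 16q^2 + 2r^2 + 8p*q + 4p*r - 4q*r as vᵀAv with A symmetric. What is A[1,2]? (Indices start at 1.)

The coefficient of p·q in Q is 8. For a symmetric A this equals A[1,2] + A[2,1] = 2·A[1,2].
So A[1,2] = 8/2 = 4.

4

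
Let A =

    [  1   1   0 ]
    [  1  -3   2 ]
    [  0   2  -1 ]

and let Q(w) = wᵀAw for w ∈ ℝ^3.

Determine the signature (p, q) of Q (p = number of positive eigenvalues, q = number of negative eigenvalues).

(1, 1)

Row-reducing A symmetrically gives the diagonal entries 1, -4, 0.
Counting signs: 1 positive, 1 negative, 1 zero.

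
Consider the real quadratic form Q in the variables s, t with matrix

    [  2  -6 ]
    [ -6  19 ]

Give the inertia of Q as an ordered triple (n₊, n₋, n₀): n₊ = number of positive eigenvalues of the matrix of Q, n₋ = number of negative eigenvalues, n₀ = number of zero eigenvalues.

Applying the same elementary operations to the rows and columns of A produces a congruent diagonal matrix with entries 2, 1.
That gives 2 positive pivots.

(2, 0, 0)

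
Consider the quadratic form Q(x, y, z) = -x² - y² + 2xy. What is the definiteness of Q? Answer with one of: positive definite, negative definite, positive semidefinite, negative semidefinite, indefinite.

Write A = [[-1, 1, 0], [1, -1, 0], [0, 0, 0]].
Applying the same elementary operations to the rows and columns of A produces a congruent diagonal matrix with entries -1, 0, 0.
So there are 1 negative, 2 zero pivots.
Hence Q is negative semidefinite.

negative semidefinite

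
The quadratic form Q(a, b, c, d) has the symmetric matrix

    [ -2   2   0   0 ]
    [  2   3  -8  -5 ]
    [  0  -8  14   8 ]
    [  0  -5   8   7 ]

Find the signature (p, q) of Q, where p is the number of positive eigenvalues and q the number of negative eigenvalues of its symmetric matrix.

Congruent diagonalization of A (simultaneous row and column reduction) yields pivots -2, 5, 6/5, 2.
That gives 3 positive, 1 negative pivots.

(3, 1)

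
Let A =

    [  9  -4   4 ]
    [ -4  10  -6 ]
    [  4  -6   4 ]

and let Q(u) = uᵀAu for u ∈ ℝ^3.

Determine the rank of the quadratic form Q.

Congruent diagonalization of A (simultaneous row and column reduction) yields pivots 9, 74/9, 2/37.
That gives 3 positive pivots.
The rank is the number of nonzero pivots: 3.

3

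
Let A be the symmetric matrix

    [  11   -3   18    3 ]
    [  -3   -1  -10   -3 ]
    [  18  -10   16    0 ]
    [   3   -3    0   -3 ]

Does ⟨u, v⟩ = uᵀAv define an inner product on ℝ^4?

Row-reducing A symmetrically gives the diagonal entries 11, -20/11, 4/5, -3.
Counting signs: 2 positive, 2 negative.
Hence Q is indefinite.
⟨·,·⟩ is an inner product exactly when A is positive definite.

no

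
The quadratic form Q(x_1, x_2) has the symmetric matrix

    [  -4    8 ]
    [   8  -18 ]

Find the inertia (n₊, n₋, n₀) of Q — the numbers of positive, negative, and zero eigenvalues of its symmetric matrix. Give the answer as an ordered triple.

Congruent diagonalization of A (simultaneous row and column reduction) yields pivots -4, -2.
So there are 2 negative pivots.

(0, 2, 0)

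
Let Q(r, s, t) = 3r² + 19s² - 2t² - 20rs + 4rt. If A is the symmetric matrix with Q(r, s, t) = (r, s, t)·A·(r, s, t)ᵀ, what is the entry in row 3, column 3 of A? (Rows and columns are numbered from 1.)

The coefficient of t² in Q is -2, and that is exactly A[3,3].

-2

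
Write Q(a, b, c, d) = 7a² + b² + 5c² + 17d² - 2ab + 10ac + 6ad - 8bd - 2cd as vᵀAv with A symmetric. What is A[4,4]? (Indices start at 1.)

17

The coefficient of d² in Q is 17, and that is exactly A[4,4].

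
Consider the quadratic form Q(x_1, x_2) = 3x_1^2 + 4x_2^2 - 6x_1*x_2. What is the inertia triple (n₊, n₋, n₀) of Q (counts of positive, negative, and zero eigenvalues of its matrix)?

Write A = [[3, -3], [-3, 4]].
Applying the same elementary operations to the rows and columns of A produces a congruent diagonal matrix with entries 3, 1.
So there are 2 positive pivots.

(2, 0, 0)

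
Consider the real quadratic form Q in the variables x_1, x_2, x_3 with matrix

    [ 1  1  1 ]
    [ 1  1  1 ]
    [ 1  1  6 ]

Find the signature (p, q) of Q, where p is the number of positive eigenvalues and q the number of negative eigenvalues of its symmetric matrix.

Symmetric row and column elimination reduces A to a congruent diagonal form with pivots 1, 0, 5.
That gives 2 positive, 1 zero pivots.

(2, 0)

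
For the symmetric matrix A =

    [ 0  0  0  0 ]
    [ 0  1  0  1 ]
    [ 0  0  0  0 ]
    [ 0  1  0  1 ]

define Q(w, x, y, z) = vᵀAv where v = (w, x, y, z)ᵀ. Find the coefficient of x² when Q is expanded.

The coefficient of x² is the diagonal entry A[2,2] = 1.

1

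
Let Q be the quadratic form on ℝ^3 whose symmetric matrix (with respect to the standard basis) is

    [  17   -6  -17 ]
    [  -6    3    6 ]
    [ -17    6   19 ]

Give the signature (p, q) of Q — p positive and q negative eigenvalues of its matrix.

(3, 0)

Symmetric row and column elimination reduces A to a congruent diagonal form with pivots 17, 15/17, 2.
So there are 3 positive pivots.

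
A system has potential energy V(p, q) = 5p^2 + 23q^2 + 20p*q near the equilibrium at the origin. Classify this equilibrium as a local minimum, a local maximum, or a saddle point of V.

local minimum

The Hessian at the origin is H = [[10, 20], [20, 46]].
det H = 10·46 − (20)² = 60 > 0 and H[1,1] = 10 > 0, so H is positive definite.
Therefore the origin is a local minimum.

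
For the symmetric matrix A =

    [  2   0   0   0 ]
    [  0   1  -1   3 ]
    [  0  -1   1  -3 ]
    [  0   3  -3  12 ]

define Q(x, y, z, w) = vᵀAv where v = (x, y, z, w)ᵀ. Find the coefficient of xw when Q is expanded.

0

The coefficient of xw is A[1,4] + A[4,1] = 2·0 = 0.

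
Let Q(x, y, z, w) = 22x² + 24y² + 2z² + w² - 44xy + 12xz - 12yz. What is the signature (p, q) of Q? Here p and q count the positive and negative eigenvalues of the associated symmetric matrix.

(4, 0)

The symmetric matrix is A = [[22, -22, 6, 0], [-22, 24, -6, 0], [6, -6, 2, 0], [0, 0, 0, 1]].
Symmetric row and column elimination reduces A to a congruent diagonal form with pivots 22, 2, 4/11, 1.
Counting signs: 4 positive.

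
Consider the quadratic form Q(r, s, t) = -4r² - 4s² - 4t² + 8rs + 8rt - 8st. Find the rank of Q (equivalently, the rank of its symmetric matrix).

1

Write A = [[-4, 4, 4], [4, -4, -4], [4, -4, -4]].
Congruent diagonalization of A (simultaneous row and column reduction) yields pivots -4, 0, 0.
Counting signs: 1 negative, 2 zero.
The rank is the number of nonzero pivots: 1.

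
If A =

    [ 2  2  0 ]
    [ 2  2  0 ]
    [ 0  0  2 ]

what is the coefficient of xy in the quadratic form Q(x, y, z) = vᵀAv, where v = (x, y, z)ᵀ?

The coefficient of xy is A[1,2] + A[2,1] = 2·2 = 4.

4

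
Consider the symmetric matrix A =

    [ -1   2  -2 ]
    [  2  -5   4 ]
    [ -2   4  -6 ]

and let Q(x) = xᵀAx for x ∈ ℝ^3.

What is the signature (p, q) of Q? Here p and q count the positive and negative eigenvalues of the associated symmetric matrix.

Symmetric row and column elimination reduces A to a congruent diagonal form with pivots -1, -1, -2.
That gives 3 negative pivots.

(0, 3)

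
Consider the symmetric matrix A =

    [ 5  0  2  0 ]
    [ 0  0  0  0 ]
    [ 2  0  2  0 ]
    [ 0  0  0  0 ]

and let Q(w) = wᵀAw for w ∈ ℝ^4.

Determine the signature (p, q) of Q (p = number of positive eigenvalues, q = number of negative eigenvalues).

(2, 0)

Congruent diagonalization of A (simultaneous row and column reduction) yields pivots 5, 0, 6/5, 0.
So there are 2 positive, 2 zero pivots.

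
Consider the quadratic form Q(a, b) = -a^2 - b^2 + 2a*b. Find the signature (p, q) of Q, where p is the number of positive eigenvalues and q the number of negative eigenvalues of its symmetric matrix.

Write A = [[-1, 1], [1, -1]].
Congruent diagonalization of A (simultaneous row and column reduction) yields pivots -1, 0.
So there are 1 negative, 1 zero pivots.

(0, 1)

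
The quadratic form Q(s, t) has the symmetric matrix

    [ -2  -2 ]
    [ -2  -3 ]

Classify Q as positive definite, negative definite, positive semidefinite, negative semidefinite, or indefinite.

Symmetric row and column elimination reduces A to a congruent diagonal form with pivots -2, -1.
So there are 2 negative pivots.
Hence Q is negative definite.

negative definite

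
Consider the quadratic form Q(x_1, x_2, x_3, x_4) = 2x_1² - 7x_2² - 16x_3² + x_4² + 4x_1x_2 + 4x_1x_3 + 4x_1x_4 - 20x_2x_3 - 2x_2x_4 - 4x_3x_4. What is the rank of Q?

Write A = [[2, 2, 2, 2], [2, -7, -10, -1], [2, -10, -16, -2], [2, -1, -2, 1]].
Symmetric row and column elimination reduces A to a congruent diagonal form with pivots 2, -9, -2, 0.
That gives 1 positive, 2 negative, 1 zero pivots.
The rank is the number of nonzero pivots: 3.

3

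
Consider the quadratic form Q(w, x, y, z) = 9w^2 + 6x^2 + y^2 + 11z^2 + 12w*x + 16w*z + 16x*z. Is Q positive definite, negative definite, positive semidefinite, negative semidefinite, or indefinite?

The symmetric matrix of Q is A = [[9, 6, 0, 8], [6, 6, 0, 8], [0, 0, 1, 0], [8, 8, 0, 11]].
Leading principal minors: Δ_1 = 9, Δ_2 = 18, Δ_3 = 18, Δ_4 = 6.
All leading principal minors are positive, so by Sylvester's criterion Q is positive definite.

positive definite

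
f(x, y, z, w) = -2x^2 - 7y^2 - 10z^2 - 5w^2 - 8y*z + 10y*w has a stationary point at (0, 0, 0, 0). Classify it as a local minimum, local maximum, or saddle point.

The Hessian at the origin is H = [[-4, 0, 0, 0], [0, -14, -8, 10], [0, -8, -20, 0], [0, 10, 0, -10]].
Row-reducing H symmetrically gives the diagonal entries -4, -14, -108/7, -20/27.
Counting signs: 4 negative.
H is negative definite, so the origin is a strict local maximum.

local maximum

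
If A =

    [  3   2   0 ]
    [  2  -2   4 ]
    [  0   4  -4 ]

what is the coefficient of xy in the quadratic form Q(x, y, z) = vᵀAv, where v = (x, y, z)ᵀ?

The coefficient of xy is A[1,2] + A[2,1] = 2·2 = 4.

4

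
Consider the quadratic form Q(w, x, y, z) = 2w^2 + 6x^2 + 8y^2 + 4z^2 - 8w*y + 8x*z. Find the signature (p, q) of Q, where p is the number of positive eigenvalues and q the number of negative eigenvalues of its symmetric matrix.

Write A = [[2, 0, -4, 0], [0, 6, 0, 4], [-4, 0, 8, 0], [0, 4, 0, 4]].
Symmetric row and column elimination reduces A to a congruent diagonal form with pivots 2, 6, 0, 4/3.
So there are 3 positive, 1 zero pivots.

(3, 0)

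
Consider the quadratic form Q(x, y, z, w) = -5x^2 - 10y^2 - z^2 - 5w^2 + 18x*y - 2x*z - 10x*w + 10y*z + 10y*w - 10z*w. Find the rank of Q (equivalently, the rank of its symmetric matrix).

The symmetric matrix is A = [[-5, 9, -1, -5], [9, -10, 5, 5], [-1, 5, -1, -5], [-5, 5, -5, -5]].
Row-reducing A symmetrically gives the diagonal entries -5, 31/5, -76/31, -20/19.
That gives 1 positive, 3 negative pivots.
The rank is the number of nonzero pivots: 4.

4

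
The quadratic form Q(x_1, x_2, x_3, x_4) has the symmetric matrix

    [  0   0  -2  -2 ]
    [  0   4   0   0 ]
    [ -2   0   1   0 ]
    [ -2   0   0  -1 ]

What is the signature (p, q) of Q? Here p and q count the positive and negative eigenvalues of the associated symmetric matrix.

By Sylvester's law of inertia any congruent diagonalization of A has 2 positive, 1 negative and 1 zero entries.

(2, 1)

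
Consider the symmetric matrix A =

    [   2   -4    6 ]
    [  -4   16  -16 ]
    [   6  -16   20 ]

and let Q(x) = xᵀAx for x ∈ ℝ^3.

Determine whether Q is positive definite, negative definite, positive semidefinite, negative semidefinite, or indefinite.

Symmetric row and column elimination reduces A to a congruent diagonal form with pivots 2, 8, 0.
That gives 2 positive, 1 zero pivots.
Hence Q is positive semidefinite.

positive semidefinite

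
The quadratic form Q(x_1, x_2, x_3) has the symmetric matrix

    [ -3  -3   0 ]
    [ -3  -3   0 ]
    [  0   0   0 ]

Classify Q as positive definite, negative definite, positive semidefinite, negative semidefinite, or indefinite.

Congruent diagonalization of A (simultaneous row and column reduction) yields pivots -3, 0, 0.
That gives 1 negative, 2 zero pivots.
Hence Q is negative semidefinite.

negative semidefinite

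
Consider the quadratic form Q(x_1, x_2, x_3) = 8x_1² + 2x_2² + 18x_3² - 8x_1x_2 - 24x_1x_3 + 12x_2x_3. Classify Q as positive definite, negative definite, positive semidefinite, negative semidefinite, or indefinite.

Write A = [[8, -4, -12], [-4, 2, 6], [-12, 6, 18]].
Applying the same elementary operations to the rows and columns of A produces a congruent diagonal matrix with entries 8, 0, 0.
Counting signs: 1 positive, 2 zero.
Hence Q is positive semidefinite.

positive semidefinite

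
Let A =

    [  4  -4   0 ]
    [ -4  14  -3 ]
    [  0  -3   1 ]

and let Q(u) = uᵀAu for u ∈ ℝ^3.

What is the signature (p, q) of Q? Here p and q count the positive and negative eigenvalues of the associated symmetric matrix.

Applying the same elementary operations to the rows and columns of A produces a congruent diagonal matrix with entries 4, 10, 1/10.
So there are 3 positive pivots.

(3, 0)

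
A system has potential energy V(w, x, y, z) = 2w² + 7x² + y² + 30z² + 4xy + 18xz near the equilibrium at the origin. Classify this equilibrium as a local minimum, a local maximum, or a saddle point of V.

local minimum

The Hessian at the origin is H = [[4, 0, 0, 0], [0, 14, 4, 18], [0, 4, 2, 0], [0, 18, 0, 60]].
An LDLᵀ factorisation of H has diagonal entries 4, 14, 6/7, 6.
Counting signs: 4 positive.
H is positive definite, so the origin is a strict local minimum.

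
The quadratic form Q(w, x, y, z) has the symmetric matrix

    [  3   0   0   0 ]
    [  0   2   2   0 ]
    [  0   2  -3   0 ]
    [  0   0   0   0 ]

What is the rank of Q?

3

Row-reducing A symmetrically gives the diagonal entries 3, 2, -5, 0.
Counting signs: 2 positive, 1 negative, 1 zero.
The rank is the number of nonzero pivots: 3.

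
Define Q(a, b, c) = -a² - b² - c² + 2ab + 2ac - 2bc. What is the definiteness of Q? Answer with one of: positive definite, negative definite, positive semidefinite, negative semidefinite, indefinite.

negative semidefinite

The associated matrix is A = [[-1, 1, 1], [1, -1, -1], [1, -1, -1]].
Symmetric row and column elimination reduces A to a congruent diagonal form with pivots -1, 0, 0.
So there are 1 negative, 2 zero pivots.
Hence Q is negative semidefinite.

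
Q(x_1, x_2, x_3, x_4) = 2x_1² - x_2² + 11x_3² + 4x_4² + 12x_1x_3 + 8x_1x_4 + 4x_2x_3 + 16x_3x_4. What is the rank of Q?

4

The symmetric matrix is A = [[2, 0, 6, 4], [0, -1, 2, 0], [6, 2, 11, 8], [4, 0, 8, 4]].
Row-reducing A symmetrically gives the diagonal entries 2, -1, -3, 4/3.
Counting signs: 2 positive, 2 negative.
The rank is the number of nonzero pivots: 4.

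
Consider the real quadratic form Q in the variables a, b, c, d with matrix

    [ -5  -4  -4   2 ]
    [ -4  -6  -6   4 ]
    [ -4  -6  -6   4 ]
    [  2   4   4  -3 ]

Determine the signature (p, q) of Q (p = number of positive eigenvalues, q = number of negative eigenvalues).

Applying the same elementary operations to the rows and columns of A produces a congruent diagonal matrix with entries -5, -14/5, 0, -1/7.
Counting signs: 3 negative, 1 zero.

(0, 3)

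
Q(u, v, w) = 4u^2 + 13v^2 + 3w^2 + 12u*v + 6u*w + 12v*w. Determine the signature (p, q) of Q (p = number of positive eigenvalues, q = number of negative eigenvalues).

Write A = [[4, 6, 3], [6, 13, 6], [3, 6, 3]].
An LDLᵀ factorisation of A has diagonal entries 4, 4, 3/16.
So there are 3 positive pivots.

(3, 0)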